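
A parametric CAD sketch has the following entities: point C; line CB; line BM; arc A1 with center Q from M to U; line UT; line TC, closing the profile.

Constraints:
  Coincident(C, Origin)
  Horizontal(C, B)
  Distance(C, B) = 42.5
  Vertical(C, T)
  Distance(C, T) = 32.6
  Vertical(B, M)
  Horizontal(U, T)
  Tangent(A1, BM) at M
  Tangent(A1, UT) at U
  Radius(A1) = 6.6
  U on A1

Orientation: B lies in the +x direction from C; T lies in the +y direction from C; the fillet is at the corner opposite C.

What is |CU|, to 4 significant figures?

48.49

C is at the origin; C and B share the same y with |CB| = 42.5 and B on the +x side, so B = (42.50, 0.000). C and T share the same x with |CT| = 32.6 and T on the +y side, so T = (0.000, 32.60). The virtual corner opposite C is at (42.50, 32.60). Since A1 is tangent to BM there, QM ⟂ BM and since A1 is tangent to UT there, QU ⟂ UT, with radius 6.6, so the center Q sits 6.6 in from both sides at Q = (35.90, 26.00). That places the tangent points at M = (42.50, 26.00) on BM and U = (35.90, 32.60) on UT. Then |CU| = |U − C| = 48.49.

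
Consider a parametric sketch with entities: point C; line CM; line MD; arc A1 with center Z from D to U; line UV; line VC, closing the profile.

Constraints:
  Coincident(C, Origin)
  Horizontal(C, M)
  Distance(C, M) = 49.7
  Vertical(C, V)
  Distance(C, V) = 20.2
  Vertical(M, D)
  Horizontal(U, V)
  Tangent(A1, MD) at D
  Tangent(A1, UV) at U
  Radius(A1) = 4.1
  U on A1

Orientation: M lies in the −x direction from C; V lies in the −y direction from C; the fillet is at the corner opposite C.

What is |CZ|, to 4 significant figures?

48.36

C is at the origin; C and M share the same y with |CM| = 49.7 and M on the −x side, so M = (-49.70, 0.000). CV is vertical with |CV| = 20.2 and V on the −y side, so V = (0.000, -20.20). The virtual corner opposite C is at (-49.70, -20.20). A1 meets MD tangentially, so ZD is at right angles to MD and tangency of A1 to UV means the radius ZU is perpendicular to UV, with radius 4.1, so the center Z sits 4.1 in from both sides at Z = (-45.60, -16.10). Then |CZ| = |Z − C| = 48.36.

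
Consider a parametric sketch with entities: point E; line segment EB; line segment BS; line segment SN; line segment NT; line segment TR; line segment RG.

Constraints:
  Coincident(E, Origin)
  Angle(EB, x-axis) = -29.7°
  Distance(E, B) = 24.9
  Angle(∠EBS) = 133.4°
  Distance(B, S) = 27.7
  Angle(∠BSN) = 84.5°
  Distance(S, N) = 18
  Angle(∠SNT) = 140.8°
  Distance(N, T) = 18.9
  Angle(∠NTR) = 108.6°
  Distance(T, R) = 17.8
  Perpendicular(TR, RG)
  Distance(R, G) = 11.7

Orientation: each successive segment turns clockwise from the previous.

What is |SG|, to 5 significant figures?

28.947

E is at the origin; EB runs at -29.7° with length 24.9, so B = (21.629, -12.337). ∠EBS = 133.4° gives BS at -76.300° from the x-axis; with |BS| = 27.7, S = (28.189, -39.249). ∠BSN = 84.5° gives SN at -171.80° from the x-axis; with |SN| = 18.0, N = (10.373, -41.816). ∠SNT = 140.8° gives NT at 149.00° from the x-axis; with |NT| = 18.9, T = (-5.8271, -32.082). ∠NTR = 108.6° gives TR at 77.600° from the x-axis; with |TR| = 17.8, R = (-2.0048, -14.697). TR is perpendicular to RG, so RG runs at -12.400°; with |RG| = 11.7, G = (9.4223, -17.210). Then |SG| = |G − S| = 28.947.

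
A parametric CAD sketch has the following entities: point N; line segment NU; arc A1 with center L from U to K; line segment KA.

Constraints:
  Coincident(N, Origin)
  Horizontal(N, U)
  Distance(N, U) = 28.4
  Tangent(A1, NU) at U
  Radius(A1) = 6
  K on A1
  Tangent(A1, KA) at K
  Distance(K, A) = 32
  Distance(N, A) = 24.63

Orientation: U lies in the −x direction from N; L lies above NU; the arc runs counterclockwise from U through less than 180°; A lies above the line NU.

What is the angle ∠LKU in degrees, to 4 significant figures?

67.30°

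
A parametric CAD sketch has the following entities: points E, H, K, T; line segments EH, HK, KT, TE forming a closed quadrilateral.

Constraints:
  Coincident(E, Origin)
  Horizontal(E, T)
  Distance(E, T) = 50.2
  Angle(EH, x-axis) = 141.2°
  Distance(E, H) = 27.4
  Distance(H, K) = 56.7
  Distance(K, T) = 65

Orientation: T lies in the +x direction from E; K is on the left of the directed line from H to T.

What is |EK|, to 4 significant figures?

60.09

Checks: |HK| = 56.70 ✓; |KT| = 65.00 ✓.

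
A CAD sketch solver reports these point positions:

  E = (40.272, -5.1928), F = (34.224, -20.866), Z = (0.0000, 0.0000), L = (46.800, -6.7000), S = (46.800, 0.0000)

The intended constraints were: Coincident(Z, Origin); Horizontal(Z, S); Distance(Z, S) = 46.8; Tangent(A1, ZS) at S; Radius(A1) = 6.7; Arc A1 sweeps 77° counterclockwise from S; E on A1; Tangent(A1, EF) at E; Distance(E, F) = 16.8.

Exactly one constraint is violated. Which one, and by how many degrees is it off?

Tangent(A1, EF) at E — off by 8.10°.

Z = (0.00, 0.00) ✓; Z.y = 0.00, S.y = 0.00 ✓; |ZS| = 46.80 ✓; ∠(LS, SZ) = 90.00° ✓; |LS| = 6.700 ✓; bearing(L→E) − bearing(L→S) = 77.00° ✓; |LE| = 6.700 ✓; ∠(LE, EF) = 98.10° ✗; |EF| = 16.80 ✓.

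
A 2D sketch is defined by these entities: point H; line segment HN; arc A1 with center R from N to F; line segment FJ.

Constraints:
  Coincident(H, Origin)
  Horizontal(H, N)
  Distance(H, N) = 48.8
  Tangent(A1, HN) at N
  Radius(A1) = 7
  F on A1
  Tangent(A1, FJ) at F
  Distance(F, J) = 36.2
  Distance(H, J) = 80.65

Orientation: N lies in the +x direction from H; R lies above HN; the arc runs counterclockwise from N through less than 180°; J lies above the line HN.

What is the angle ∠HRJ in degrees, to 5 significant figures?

138.31°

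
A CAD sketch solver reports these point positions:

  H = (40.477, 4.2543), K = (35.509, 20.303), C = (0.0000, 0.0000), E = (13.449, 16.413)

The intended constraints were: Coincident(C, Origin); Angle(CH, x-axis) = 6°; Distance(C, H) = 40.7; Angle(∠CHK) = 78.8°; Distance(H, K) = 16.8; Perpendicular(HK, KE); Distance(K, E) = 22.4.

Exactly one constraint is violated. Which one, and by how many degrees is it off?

Perpendicular(HK, KE) — off by 7.20°.

C = (0.00, 0.00) ✓; CH at 6.000° ✓; |CH| = 40.70 ✓; ∠CHK = 78.80° ✓; |HK| = 16.80 ✓; ∠(HK, KE) = 82.80° ✗; |KE| = 22.40 ✓.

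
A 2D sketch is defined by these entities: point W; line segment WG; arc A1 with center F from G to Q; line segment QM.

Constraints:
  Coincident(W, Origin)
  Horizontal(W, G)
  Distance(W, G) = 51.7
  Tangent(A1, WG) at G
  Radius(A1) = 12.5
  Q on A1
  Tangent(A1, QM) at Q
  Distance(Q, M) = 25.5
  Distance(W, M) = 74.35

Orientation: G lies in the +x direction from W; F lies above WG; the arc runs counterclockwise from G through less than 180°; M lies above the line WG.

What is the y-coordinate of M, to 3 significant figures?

38.2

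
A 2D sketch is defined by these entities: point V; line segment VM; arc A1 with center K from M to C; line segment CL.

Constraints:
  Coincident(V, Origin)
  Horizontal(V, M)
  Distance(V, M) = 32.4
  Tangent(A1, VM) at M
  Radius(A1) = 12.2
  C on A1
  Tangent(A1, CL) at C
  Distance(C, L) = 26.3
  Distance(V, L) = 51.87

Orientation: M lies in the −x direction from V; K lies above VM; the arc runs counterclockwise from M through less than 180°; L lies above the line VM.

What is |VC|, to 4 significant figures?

27.16

Checks: V = (0.00, 0.00) ✓; |KC| = 12.20 ✓; ∠(KC, CL) = 90.00° ✓; |CL| = 26.30 ✓; |VL| = 51.87 ✓.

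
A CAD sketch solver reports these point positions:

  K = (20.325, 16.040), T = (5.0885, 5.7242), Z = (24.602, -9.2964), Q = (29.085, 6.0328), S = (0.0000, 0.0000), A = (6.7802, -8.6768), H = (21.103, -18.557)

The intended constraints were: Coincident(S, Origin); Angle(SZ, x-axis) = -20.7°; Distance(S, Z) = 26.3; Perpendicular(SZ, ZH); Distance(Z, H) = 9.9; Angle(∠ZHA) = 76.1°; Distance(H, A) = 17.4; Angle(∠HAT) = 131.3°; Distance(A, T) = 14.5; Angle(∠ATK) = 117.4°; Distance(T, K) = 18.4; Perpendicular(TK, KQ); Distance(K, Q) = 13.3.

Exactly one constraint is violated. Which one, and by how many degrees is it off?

Perpendicular(TK, KQ) — off by 7.10°.

S = (0.00, 0.00) ✓; SZ at -20.70° ✓; |SZ| = 26.30 ✓; ∠(SZ, ZH) = 90.00° ✓; |ZH| = 9.900 ✓; ∠ZHA = 76.10° ✓; |HA| = 17.40 ✓; ∠HAT = 131.3° ✓; |AT| = 14.50 ✓; ∠ATK = 117.4° ✓; |TK| = 18.40 ✓; ∠(TK, KQ) = 82.90° ✗; |KQ| = 13.30 ✓.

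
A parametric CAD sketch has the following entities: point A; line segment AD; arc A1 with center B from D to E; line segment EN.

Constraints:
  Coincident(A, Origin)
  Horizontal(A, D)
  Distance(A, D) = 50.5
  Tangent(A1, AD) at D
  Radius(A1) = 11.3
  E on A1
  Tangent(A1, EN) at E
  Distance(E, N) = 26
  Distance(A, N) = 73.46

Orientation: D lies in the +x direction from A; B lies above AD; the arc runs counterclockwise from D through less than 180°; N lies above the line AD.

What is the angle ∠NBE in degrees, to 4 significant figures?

66.51°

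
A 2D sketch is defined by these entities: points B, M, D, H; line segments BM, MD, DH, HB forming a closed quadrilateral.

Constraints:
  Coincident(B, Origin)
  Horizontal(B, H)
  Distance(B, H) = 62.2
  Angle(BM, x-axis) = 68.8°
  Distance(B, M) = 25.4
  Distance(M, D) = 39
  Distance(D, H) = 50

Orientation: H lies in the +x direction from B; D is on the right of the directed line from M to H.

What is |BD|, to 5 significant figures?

20.824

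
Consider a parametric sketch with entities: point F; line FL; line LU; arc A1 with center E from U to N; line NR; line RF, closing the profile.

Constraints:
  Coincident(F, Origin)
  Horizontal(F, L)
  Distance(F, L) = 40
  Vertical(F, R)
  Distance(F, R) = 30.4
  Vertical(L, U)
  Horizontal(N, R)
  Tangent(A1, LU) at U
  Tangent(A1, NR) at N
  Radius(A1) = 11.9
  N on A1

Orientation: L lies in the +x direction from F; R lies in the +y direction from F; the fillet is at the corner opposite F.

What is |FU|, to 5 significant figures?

44.071

F is at the origin; F and L share the same y with |FL| = 40.0 and L on the +x side, so L = (40.000, 0.0000). F and R share the same x with |FR| = 30.4 and R on the +y side, so R = (0.0000, 30.400). The virtual corner opposite F is at (40.000, 30.400). Since A1 is tangent to LU there, EU ⟂ LU and tangency of A1 to NR means the radius EN is perpendicular to NR, with radius 11.9, so the center E sits 11.9 in from both sides at E = (28.100, 18.500). That places the tangent points at U = (40.000, 18.500) on LU and N = (28.100, 30.400) on NR. Then |FU| = |U − F| = 44.071.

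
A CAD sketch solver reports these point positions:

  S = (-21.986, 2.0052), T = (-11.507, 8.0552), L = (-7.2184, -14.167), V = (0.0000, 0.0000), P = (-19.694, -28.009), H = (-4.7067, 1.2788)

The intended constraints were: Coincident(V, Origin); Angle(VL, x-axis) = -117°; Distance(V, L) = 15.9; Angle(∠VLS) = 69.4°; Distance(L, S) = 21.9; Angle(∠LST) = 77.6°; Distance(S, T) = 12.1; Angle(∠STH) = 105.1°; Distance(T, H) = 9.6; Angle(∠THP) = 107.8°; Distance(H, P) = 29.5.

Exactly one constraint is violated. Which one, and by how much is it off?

Distance(H, P) = 29.5 — off by 3.40.

V = (0.00, 0.00) ✓; VL at -117.0° ✓; |VL| = 15.90 ✓; ∠VLS = 69.40° ✓; |LS| = 21.90 ✓; ∠LST = 77.60° ✓; |ST| = 12.10 ✓; ∠STH = 105.1° ✓; |TH| = 9.600 ✓; ∠THP = 107.8° ✓; |HP| = 32.90 ✗.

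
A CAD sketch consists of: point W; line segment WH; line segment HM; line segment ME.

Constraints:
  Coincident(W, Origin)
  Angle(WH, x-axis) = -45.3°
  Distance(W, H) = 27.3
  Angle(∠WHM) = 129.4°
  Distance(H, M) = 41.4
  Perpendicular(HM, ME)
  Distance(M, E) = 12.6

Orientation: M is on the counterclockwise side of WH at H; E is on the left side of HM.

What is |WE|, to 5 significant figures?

59.339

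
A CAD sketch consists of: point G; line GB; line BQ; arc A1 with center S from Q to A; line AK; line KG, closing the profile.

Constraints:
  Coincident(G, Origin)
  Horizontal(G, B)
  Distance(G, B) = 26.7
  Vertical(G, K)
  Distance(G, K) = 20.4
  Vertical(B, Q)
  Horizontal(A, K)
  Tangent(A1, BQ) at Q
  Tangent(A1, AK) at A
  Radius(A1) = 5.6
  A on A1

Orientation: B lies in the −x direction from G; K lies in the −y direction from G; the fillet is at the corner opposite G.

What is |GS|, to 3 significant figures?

25.8

GK is vertical with |GK| = 20.4 and K on the −y side, so K = (0.00, -20.4). The virtual corner opposite G is at (-26.7, -20.4). Since A1 is tangent to BQ there, SQ ⟂ BQ and A1 meets AK tangentially, so SA is at right angles to AK, with radius 5.6, so the center S sits 5.6 in from both sides at S = (-21.1, -14.8). Then |GS| = |S − G| = 25.8.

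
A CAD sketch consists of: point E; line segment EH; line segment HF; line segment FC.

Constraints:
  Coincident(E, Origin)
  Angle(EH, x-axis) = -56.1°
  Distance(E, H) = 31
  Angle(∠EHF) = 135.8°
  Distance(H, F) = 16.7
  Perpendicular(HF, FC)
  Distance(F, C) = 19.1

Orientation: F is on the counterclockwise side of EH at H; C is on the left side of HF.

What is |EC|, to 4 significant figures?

39.01

E is at the origin; EH runs at -56.1° with length 31.0, so H = 31.0·(cos -56.1°, sin -56.1°) = (17.29, -25.73). ∠EHF = 135.8°, so HF runs at -56.1° + (180° − 135.8°) = -11.90° from the x-axis; with |HF| = 16.7, F = H + 16.7·(cos -11.90°, sin -11.90°) = (33.63, -29.17). HF ⟂ FC; with |FC| = 19.1 on the left of HF, C = F + 19.1·(0.2062, 0.9785) = (37.57, -10.48). Then |EC| = |C − E| = 39.01.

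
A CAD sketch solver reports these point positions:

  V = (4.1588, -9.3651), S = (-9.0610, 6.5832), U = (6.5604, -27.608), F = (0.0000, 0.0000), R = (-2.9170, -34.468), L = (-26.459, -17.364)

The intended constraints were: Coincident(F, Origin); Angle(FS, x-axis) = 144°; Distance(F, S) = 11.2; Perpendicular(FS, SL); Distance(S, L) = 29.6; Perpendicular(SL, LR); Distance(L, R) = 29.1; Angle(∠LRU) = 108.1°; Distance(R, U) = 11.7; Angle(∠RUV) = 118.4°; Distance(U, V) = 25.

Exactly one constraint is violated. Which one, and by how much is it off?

Distance(U, V) = 25 — off by 6.60.

F = (0.00, 0.00) ✓; FS at 144.0° ✓; |FS| = 11.20 ✓; ∠(FS, SL) = 90.00° ✓; |SL| = 29.60 ✓; ∠(SL, LR) = 90.00° ✓; |LR| = 29.10 ✓; ∠LRU = 108.1° ✓; |RU| = 11.70 ✓; ∠RUV = 118.4° ✓; |UV| = 18.40 ✗.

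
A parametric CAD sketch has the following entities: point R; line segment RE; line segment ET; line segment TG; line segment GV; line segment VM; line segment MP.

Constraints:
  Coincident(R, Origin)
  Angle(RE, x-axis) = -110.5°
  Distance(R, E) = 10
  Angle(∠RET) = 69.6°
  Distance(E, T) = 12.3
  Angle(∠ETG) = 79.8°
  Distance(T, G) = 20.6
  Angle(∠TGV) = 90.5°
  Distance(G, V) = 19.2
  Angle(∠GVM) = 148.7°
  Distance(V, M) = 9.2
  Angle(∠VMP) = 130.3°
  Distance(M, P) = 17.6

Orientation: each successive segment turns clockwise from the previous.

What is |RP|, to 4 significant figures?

25.98

R is at the origin; RE runs at -110.5° with length 10.0, so E = (-3.502, -9.367). ∠RET = 69.6° gives ET at 139.1° from the x-axis; with |ET| = 12.3, T = (-12.80, -1.313). ∠ETG = 79.8° gives TG at 38.90° from the x-axis; with |TG| = 20.6, G = (3.233, 11.62). ∠TGV = 90.5° gives GV at -50.60° from the x-axis; with |GV| = 19.2, V = (15.42, -3.214). ∠GVM = 148.7° gives VM at -81.90° from the x-axis; with |VM| = 9.2, M = (16.72, -12.32). ∠VMP = 130.3° gives MP at -131.6° from the x-axis; with |MP| = 17.6, P = (5.031, -25.48). Then |RP| = |P − R| = 25.98.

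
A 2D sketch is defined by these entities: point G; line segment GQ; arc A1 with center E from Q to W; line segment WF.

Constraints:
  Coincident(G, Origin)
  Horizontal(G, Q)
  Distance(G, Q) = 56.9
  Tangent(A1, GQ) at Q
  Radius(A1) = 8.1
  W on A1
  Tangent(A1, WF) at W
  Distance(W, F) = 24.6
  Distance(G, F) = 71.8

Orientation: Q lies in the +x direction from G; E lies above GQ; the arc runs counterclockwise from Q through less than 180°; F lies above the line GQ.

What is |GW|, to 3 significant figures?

65.5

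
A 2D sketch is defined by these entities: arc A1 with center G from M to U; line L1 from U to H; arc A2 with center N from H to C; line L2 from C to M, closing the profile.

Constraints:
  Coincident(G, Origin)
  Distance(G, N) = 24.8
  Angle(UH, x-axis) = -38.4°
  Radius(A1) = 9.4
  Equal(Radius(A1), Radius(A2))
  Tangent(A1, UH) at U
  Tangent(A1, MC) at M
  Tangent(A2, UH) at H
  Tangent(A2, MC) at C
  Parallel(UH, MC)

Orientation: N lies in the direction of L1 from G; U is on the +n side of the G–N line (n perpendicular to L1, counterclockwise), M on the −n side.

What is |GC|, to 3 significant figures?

26.5

The slot axis is L1's direction at -38.4°, so u = (cos -38.4°, sin -38.4°) = (0.784, -0.621) and n = (−sin -38.4°, cos -38.4°) = (0.621, 0.784). G is at the origin and N lies 24.8 along u from G, so N = 24.8·u = (19.4, -15.4). Tangency of A1 to both parallel lines with radius 9.4 puts U and M at G ± 9.4·n: U = (5.84, 7.37), M = (-5.84, -7.37). Equal radii place H and C the same way about N: H = N + 9.4·n = (25.3, -8.04), C = N − 9.4·n = (13.6, -22.8). Then |GC| = |C − G| = 26.5.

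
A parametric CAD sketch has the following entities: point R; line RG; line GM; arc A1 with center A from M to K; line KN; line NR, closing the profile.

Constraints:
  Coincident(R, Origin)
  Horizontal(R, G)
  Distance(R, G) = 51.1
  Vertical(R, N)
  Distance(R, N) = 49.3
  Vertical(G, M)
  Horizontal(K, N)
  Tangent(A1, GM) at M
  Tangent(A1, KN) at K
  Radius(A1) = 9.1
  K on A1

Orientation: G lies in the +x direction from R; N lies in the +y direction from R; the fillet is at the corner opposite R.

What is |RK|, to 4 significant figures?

64.76

R is at the origin; R and G share the same y with |RG| = 51.1 and G on the +x side, so G = (51.10, 0.000). RN is vertical with |RN| = 49.3 and N on the +y side, so N = (0.000, 49.30). The virtual corner opposite R is at (51.10, 49.30). Since A1 is tangent to GM there, AM ⟂ GM and tangency of A1 to KN means the radius AK is perpendicular to KN, with radius 9.1, so the center A sits 9.1 in from both sides at A = (42.00, 40.20). That places the tangent points at M = (51.10, 40.20) on GM and K = (42.00, 49.30) on KN. Then |RK| = |K − R| = 64.76.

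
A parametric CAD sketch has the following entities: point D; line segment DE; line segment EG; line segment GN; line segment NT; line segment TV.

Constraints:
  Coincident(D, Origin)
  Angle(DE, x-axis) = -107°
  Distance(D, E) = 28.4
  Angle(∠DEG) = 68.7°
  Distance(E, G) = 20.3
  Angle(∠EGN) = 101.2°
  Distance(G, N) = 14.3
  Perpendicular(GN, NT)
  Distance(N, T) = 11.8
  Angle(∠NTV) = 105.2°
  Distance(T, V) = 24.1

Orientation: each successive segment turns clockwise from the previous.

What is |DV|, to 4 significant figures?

33.13

D is at the origin; DE runs at -107.0° with length 28.4, so E = (-8.303, -27.16). ∠DEG = 68.7° gives EG at 141.7° from the x-axis; with |EG| = 20.3, G = (-24.23, -14.58). ∠EGN = 101.2° gives GN at 62.90° from the x-axis; with |GN| = 14.3, N = (-17.72, -1.847). The perpendicularity gives NT at right angles to GN, so NT runs at -27.10°; with |NT| = 11.8, T = (-7.216, -7.223). ∠NTV = 105.2° gives TV at -101.9° from the x-axis; with |TV| = 24.1, V = (-12.19, -30.80). Then |DV| = |V − D| = 33.13.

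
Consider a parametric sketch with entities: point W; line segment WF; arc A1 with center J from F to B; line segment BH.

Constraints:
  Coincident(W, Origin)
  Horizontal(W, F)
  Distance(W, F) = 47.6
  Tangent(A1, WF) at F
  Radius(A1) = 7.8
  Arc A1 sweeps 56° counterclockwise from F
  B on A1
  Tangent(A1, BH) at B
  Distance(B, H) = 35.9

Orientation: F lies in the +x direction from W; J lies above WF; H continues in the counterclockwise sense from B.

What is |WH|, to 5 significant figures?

81.236

On A1, F sits at bearing -90° from J; a 56° counterclockwise sweep puts B at bearing -34°, so B = J + 7.8·(cos -34°, sin -34°) = (54.066, 3.4383). Tangency of A1 to BH means the radius JB is perpendicular to BH, so BH runs along (−sin -34°, cos -34°); with |BH| = 35.9, H = (74.142, 33.201). Then |WH| = |H − W| = 81.236.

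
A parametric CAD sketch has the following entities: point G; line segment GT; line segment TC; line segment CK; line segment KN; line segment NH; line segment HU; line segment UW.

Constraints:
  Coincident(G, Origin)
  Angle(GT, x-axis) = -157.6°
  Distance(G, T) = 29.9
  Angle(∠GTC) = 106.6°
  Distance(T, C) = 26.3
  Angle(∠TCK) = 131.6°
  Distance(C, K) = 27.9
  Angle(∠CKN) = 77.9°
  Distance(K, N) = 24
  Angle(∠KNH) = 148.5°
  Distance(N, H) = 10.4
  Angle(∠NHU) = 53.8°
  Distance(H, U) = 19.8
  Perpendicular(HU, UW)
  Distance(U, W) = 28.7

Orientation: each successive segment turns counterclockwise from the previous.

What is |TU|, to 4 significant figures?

30.75

G is at the origin; GT runs at -157.6° with length 29.9, so T = (-27.64, -11.39). ∠GTC = 106.6° gives TC at -84.20° from the x-axis; with |TC| = 26.3, C = (-24.99, -37.56). ∠TCK = 131.6° gives CK at -35.80° from the x-axis; with |CK| = 27.9, K = (-2.357, -53.88). ∠CKN = 77.9° gives KN at 66.30° from the x-axis; with |KN| = 24.0, N = (7.289, -31.90). ∠KNH = 148.5° gives NH at 97.80° from the x-axis; with |NH| = 10.4, H = (5.878, -21.60). ∠NHU = 53.8° gives HU at -136.0° from the x-axis; with |HU| = 19.8, U = (-8.365, -35.35). Then |TU| = |U − T| = 30.75.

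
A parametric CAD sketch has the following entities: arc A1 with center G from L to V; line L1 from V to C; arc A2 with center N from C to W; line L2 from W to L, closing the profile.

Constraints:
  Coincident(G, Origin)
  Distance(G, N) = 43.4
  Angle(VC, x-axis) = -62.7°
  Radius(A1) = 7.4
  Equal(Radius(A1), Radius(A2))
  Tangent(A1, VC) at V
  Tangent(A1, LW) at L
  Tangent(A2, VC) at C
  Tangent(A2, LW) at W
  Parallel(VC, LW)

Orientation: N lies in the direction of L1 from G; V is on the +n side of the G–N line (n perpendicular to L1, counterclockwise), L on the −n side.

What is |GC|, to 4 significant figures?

44.03

The slot axis is L1's direction at -62.7°, so u = (cos -62.7°, sin -62.7°) = (0.4586, -0.8886) and n = (−sin -62.7°, cos -62.7°) = (0.8886, 0.4586). G is at the origin and N lies 43.4 along u from G, so N = 43.4·u = (19.91, -38.57). Tangency of A1 to both parallel lines with radius 7.4 puts V and L at G ± 7.4·n: V = (6.576, 3.394), L = (-6.576, -3.394). Equal radii place C and W the same way about N: C = N + 7.4·n = (26.48, -35.17), W = N − 7.4·n = (13.33, -41.96). Then |GC| = |C − G| = 44.03.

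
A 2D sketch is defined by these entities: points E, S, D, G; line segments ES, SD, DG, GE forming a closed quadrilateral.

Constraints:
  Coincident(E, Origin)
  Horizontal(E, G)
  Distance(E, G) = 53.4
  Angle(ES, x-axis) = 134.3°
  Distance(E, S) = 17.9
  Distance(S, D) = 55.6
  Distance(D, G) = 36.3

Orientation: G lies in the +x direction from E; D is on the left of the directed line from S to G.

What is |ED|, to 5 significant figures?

51.454

Checks: |EG| = 53.40 ✓; |ES| = 17.90 ✓; |SD| = 55.60 ✓; |DG| = 36.30 ✓.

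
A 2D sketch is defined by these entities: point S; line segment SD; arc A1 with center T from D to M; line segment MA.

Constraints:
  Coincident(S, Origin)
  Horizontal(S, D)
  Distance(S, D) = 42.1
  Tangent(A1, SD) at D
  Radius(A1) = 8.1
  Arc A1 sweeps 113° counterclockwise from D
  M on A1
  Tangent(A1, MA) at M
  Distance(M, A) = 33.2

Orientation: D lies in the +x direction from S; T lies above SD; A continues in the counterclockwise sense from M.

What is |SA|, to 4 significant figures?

55.57

On A1, D sits at bearing -90° from T; a 113° counterclockwise sweep puts M at bearing 23°, so M = T + 8.1·(cos 23°, sin 23°) = (49.56, 11.26). Tangency of A1 to MA means the radius TM is perpendicular to MA, so MA runs along (−sin 23°, cos 23°); with |MA| = 33.2, A = (36.58, 41.83). Then |SA| = |A − S| = 55.57.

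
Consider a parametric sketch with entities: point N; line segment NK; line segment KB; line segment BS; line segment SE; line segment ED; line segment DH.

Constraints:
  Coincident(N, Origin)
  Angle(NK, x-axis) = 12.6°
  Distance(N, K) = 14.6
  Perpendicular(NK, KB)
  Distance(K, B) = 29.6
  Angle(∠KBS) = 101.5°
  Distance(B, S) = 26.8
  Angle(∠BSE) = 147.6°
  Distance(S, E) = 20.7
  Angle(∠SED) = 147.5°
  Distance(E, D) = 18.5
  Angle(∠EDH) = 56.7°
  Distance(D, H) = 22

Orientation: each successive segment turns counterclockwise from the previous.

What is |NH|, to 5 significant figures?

23.099

N is at the origin; NK runs at 12.6° with length 14.6, so K = (14.248, 3.1849). NK ⟂ KB, so KB runs at 102.60°; with |KB| = 29.6, B = (7.7913, 32.072). ∠KBS = 101.5° gives BS at -178.90° from the x-axis; with |BS| = 26.8, S = (-19.004, 31.558). ∠BSE = 147.6° gives SE at -146.50° from the x-axis; with |SE| = 20.7, E = (-36.265, 20.132). ∠SED = 147.5° gives ED at -114.00° from the x-axis; with |ED| = 18.5, D = (-43.790, 3.2318). ∠EDH = 56.7° gives DH at 9.3000° from the x-axis; with |DH| = 22.0, H = (-22.079, 6.7871). Then |NH| = |H − N| = 23.099.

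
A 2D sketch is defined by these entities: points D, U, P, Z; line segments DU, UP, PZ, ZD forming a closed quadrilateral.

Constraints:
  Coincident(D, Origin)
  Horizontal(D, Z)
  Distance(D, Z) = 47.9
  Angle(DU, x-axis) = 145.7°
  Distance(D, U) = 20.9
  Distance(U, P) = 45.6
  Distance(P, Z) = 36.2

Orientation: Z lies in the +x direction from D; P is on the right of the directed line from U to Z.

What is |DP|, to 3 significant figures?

25.0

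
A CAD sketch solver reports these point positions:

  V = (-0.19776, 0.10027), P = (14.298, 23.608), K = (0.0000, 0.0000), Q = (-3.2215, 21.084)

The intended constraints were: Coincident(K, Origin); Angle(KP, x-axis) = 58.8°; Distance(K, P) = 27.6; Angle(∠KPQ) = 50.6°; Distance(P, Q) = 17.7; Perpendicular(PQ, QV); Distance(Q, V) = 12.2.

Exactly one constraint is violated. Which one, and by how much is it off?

Distance(Q, V) = 12.2 — off by 9.00.

K = (0.00, 0.00) ✓; KP at 58.80° ✓; |KP| = 27.60 ✓; ∠KPQ = 50.60° ✓; |PQ| = 17.70 ✓; ∠(PQ, QV) = 90.00° ✓; |QV| = 21.20 ✗.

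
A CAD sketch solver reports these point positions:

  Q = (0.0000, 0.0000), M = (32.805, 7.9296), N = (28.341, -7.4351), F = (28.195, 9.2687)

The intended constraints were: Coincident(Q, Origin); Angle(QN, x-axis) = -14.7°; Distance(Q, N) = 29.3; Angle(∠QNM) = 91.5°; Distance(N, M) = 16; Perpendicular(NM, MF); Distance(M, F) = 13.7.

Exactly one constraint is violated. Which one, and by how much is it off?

Distance(M, F) = 13.7 — off by 8.90.

Q = (0.00, 0.00) ✓; QN at -14.70° ✓; |QN| = 29.30 ✓; ∠QNM = 91.50° ✓; |NM| = 16.00 ✓; ∠(NM, MF) = 90.00° ✓; |MF| = 4.801 ✗.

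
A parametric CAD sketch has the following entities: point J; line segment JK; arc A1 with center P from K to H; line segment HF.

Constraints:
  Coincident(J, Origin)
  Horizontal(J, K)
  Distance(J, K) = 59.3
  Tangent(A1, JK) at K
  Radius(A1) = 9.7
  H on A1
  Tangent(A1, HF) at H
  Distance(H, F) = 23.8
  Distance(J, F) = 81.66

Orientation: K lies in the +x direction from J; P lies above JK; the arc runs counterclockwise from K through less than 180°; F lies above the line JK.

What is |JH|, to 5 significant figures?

68.752

Checks: J.y = 0.00, K.y = 0.00 ✓; |PH| = 9.700 ✓; ∠(PH, HF) = 90.00° ✓; |HF| = 23.80 ✓; |JF| = 81.66 ✓.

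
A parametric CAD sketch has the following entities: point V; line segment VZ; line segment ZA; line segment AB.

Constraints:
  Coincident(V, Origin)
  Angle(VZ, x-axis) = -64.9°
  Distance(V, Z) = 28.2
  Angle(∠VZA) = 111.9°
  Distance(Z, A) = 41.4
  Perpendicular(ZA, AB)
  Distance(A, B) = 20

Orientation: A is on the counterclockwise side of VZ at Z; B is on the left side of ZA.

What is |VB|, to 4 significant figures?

52.28

V is at the origin; VZ runs at -64.9° with length 28.2, so Z = 28.2·(cos -64.9°, sin -64.9°) = (11.96, -25.54). ∠VZA = 111.9°, so ZA runs at -64.9° + (180° − 111.9°) = 3.200° from the x-axis; with |ZA| = 41.4, A = Z + 41.4·(cos 3.200°, sin 3.200°) = (53.30, -23.23). ZA ⟂ AB; with |AB| = 20.0 on the left of ZA, B = A + 20.0·(-0.05582, 0.9984) = (52.18, -3.257). Then |VB| = |B − V| = 52.28.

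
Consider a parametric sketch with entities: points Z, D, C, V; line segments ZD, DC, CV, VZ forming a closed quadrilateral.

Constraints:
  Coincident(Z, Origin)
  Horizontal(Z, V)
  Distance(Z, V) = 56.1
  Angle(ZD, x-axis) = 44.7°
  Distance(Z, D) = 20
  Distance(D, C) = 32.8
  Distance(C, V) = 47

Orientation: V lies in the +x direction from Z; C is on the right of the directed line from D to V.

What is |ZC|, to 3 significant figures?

22.8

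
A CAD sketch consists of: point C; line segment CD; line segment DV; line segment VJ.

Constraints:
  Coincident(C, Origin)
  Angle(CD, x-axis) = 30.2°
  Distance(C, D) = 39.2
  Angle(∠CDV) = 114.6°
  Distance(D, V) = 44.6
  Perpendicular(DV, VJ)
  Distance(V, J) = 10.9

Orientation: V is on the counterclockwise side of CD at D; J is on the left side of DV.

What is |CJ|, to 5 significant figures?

65.751

C is at the origin; CD runs at 30.2° with length 39.2, so D = 39.2·(cos 30.2°, sin 30.2°) = (33.880, 19.718). ∠CDV = 114.6°, so DV runs at 30.2° + (180° − 114.6°) = 95.600° from the x-axis; with |DV| = 44.6, V = D + 44.6·(cos 95.600°, sin 95.600°) = (29.527, 64.106). The perpendicularity gives VJ at right angles to DV; with |VJ| = 10.9 on the left of DV, J = V + 10.9·(-0.99523, -0.097583) = (18.679, 63.042). Then |CJ| = |J − C| = 65.751.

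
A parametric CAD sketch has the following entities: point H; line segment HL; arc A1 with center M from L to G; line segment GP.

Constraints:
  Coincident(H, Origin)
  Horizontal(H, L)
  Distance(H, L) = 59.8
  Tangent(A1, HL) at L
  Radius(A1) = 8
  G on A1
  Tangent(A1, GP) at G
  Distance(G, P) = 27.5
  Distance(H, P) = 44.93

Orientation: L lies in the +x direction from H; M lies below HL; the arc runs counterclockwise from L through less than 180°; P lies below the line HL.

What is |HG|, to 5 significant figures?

53.456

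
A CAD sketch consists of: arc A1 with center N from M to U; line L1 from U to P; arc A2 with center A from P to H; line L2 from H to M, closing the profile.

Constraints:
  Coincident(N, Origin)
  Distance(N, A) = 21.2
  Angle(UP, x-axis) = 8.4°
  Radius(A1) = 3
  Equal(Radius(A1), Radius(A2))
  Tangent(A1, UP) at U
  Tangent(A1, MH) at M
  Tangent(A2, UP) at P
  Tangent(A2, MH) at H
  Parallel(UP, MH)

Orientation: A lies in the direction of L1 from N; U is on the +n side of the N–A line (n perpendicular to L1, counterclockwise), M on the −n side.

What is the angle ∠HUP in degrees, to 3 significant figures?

15.8°

Tangency of A1 to both parallel lines with radius 3.0 puts U and M at N ± 3.0·n: U = (-0.438, 2.97), M = (0.438, -2.97). Equal radii place P and H the same way about A: P = A + 3.0·n = (20.5, 6.06), H = A − 3.0·n = (21.4, 0.129). Then cos ∠HUP = UH·UP / (|UH||UP|), giving 15.8°.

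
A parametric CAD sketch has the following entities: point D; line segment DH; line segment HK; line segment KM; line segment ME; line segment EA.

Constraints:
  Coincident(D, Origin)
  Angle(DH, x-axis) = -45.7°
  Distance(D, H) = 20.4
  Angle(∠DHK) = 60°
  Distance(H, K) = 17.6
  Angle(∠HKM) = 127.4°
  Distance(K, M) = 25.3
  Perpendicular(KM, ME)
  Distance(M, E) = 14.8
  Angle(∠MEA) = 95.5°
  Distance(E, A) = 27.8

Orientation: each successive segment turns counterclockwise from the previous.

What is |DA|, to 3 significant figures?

11.9

D is at the origin; DH runs at -45.7° with length 20.4, so H = (14.2, -14.6). ∠DHK = 60.0° gives HK at 74.3° from the x-axis; with |HK| = 17.6, K = (19.0, 2.34). ∠HKM = 127.4° gives KM at 127° from the x-axis; with |KM| = 25.3, M = (3.82, 22.6). KM ⟂ ME, so ME runs at -143°; with |ME| = 14.8, E = (-8.02, 13.7). ∠MEA = 95.5° gives EA at -58.6° from the x-axis; with |EA| = 27.8, A = (6.47, -10.0). Then |DA| = |A − D| = 11.9.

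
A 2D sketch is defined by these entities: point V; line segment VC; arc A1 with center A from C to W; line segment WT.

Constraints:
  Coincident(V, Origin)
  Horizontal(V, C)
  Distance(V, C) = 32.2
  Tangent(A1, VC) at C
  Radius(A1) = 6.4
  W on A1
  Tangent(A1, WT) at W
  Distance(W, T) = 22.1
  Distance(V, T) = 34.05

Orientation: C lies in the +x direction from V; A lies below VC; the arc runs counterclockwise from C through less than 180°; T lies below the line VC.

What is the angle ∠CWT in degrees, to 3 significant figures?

141°

Checks: ∠(AC, CV) = 90.00° ✓; |AW| = 6.400 ✓; ∠(AW, WT) = 90.00° ✓; |WT| = 22.10 ✓; |VT| = 34.05 ✓.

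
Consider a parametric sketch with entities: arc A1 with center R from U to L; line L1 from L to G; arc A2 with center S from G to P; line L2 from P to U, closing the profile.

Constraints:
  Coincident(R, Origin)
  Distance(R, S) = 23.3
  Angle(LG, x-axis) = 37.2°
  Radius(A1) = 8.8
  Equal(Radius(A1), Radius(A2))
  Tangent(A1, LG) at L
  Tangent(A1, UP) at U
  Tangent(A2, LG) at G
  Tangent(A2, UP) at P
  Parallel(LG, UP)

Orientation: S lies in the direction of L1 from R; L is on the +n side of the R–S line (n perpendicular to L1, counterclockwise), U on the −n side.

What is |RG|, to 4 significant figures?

24.91

The slot axis is L1's direction at 37.2°, so u = (cos 37.2°, sin 37.2°) = (0.7965, 0.6046) and n = (−sin 37.2°, cos 37.2°) = (-0.6046, 0.7965). R is at the origin and S lies 23.3 along u from R, so S = 23.3·u = (18.56, 14.09). Tangency of A1 to both parallel lines with radius 8.8 puts L and U at R ± 8.8·n: L = (-5.320, 7.009), U = (5.320, -7.009). Equal radii place G and P the same way about S: G = S + 8.8·n = (13.24, 21.10), P = S − 8.8·n = (23.88, 7.078). Then |RG| = |G − R| = 24.91.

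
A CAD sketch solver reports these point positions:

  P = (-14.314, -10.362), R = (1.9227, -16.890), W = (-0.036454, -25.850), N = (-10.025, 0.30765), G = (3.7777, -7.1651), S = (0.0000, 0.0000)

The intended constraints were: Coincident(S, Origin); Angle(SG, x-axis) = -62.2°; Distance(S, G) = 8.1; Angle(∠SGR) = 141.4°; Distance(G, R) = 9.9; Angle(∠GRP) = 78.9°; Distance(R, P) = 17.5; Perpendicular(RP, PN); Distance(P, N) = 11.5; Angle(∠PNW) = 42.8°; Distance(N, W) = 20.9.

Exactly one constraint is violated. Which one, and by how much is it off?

Distance(N, W) = 20.9 — off by 7.10.

S = (0.00, 0.00) ✓; SG at -62.20° ✓; |SG| = 8.100 ✓; ∠SGR = 141.4° ✓; |GR| = 9.900 ✓; ∠GRP = 78.90° ✓; |RP| = 17.50 ✓; ∠(RP, PN) = 90.00° ✓; |PN| = 11.50 ✓; ∠PNW = 42.80° ✓; |NW| = 28.00 ✗.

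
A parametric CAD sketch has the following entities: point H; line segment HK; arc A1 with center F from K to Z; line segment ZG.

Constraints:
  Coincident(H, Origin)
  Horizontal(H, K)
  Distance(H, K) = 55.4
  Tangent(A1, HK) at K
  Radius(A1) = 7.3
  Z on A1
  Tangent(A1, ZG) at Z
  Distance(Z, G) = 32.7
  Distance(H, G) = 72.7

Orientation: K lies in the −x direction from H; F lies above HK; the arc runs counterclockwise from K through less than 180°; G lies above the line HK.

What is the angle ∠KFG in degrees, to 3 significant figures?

171°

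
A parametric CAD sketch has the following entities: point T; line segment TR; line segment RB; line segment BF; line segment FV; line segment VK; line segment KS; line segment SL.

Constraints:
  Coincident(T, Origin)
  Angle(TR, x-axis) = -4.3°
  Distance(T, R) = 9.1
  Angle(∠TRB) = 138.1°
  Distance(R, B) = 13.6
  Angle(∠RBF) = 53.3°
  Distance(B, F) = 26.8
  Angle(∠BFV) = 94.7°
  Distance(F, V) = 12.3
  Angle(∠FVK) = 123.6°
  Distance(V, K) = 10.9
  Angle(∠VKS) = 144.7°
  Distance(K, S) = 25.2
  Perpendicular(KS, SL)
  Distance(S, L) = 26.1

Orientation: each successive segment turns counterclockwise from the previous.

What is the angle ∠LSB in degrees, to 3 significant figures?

19.2°

∠VKS = 144.7° gives KS at -18.7° from the x-axis; with |KS| = 25.2, S = (20.0, -13.6). KS ⟂ SL, so SL runs at 71.3°; with |SL| = 26.1, L = (28.4, 11.2). Then cos ∠LSB = SL·SB / (|SL||SB|), giving 19.2°.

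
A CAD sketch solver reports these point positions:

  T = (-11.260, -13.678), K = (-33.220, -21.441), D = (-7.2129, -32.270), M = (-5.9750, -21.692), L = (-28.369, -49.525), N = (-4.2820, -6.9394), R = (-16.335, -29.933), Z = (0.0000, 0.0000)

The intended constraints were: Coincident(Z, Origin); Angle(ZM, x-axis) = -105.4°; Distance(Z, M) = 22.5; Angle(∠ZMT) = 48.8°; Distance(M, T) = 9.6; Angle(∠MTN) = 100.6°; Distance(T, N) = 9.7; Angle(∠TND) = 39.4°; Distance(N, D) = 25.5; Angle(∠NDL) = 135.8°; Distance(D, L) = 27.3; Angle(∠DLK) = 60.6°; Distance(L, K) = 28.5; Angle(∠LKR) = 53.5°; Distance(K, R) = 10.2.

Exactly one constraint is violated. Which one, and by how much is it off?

Distance(K, R) = 10.2 — off by 8.70.

Z = (0.00, 0.00) ✓; ZM at -105.4° ✓; |ZM| = 22.50 ✓; ∠ZMT = 48.80° ✓; |MT| = 9.600 ✓; ∠MTN = 100.6° ✓; |TN| = 9.701 ✓; ∠TND = 39.40° ✓; |ND| = 25.50 ✓; ∠NDL = 135.8° ✓; |DL| = 27.30 ✓; ∠DLK = 60.60° ✓; |LK| = 28.50 ✓; ∠LKR = 53.50° ✓; |KR| = 18.90 ✗.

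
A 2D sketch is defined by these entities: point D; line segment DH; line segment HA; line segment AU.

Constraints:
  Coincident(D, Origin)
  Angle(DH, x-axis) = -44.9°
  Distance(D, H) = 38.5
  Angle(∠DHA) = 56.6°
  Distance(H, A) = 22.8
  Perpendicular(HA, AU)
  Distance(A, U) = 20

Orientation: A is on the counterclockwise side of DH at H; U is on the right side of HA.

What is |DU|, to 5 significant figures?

52.166

∠DHA = 56.6°, so HA runs at -44.9° + (180° − 56.6°) = 78.500° from the x-axis; with |HA| = 22.8, A = H + 22.8·(cos 78.500°, sin 78.500°) = (31.817, -4.8338). The perpendicularity gives AU at right angles to HA; with |AU| = 20.0 on the right of HA, U = A + 20.0·(0.97992, -0.19937) = (51.415, -8.8211). Then |DU| = |U − D| = 52.166.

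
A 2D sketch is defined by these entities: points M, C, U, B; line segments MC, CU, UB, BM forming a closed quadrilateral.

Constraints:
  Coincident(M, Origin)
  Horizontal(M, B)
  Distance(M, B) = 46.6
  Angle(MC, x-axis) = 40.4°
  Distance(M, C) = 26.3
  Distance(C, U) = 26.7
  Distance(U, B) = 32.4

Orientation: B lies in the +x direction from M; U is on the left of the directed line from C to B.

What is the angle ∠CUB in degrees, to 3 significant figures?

63.7°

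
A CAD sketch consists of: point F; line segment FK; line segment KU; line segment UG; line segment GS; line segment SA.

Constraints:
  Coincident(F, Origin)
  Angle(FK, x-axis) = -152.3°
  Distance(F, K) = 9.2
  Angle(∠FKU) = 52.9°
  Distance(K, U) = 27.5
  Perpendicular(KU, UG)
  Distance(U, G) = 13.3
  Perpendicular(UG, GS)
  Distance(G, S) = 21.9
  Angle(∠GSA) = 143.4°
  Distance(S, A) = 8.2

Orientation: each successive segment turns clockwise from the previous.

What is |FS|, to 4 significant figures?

5.962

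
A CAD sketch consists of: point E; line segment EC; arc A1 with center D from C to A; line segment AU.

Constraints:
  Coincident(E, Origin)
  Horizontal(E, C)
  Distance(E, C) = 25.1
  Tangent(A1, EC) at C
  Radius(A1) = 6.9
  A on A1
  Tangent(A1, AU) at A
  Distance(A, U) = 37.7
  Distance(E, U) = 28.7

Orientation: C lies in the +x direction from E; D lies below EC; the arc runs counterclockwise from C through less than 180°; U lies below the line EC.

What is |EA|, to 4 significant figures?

20.44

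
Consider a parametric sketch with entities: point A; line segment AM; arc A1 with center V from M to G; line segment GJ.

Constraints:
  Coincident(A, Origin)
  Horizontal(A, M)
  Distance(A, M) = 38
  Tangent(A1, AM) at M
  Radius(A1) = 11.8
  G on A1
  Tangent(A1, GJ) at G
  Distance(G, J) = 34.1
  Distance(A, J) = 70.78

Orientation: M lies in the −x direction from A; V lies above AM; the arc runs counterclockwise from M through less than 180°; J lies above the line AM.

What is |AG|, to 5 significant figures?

36.778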